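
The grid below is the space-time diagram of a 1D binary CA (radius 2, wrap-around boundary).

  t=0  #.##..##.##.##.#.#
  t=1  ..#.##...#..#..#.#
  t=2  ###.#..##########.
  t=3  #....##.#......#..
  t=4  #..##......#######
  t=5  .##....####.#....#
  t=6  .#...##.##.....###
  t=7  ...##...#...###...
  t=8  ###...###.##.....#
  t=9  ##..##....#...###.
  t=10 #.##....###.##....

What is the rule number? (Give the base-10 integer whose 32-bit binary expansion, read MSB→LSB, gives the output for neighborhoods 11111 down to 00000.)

  ##### -> .   bit 31 = 0  t=2,i=9
  ####. -> #   bit 30 = 1  t=2,i=15
  ###.# -> .   bit 29 = 0  t=2,i=2
  ###.. -> .   bit 28 = 0  t=4,i=0
  ##.## -> .   bit 27 = 0  t=0,i=1
  ##.#. -> .   bit 26 = 0  t=0,i=14
  ##..# -> #   bit 25 = 1  t=0,i=4
  ##... -> .   bit 24 = 0  t=1,i=6
  #.### -> #   bit 23 = 1  t=2,i=0
  #.##. -> #   bit 22 = 1  t=0,i=2
  #.#.# -> #   bit 21 = 1  t=0,i=15
  #.#.. -> .   bit 20 = 0  t=1,i=17
  #..## -> #   bit 19 = 1  t=0,i=5
  #..#. -> #   bit 18 = 1  t=1,i=1
  #...# -> #   bit 17 = 1  t=1,i=7
  #.... -> .   bit 16 = 0  t=3,i=2
  .#### -> #   bit 15 = 1  t=2,i=8
  .###. -> .   bit 14 = 0  t=2,i=1
  .##.# -> .   bit 13 = 0  t=0,i=0
  .##.. -> .   bit 12 = 0  t=0,i=3
  .#.## -> .   bit 11 = 0  t=0,i=16
  .#.#. -> #   bit 10 = 1  t=1,i=16
  .#..# -> #   bit 9 = 1  t=1,i=0
  .#... -> .   bit 8 = 0  t=3,i=1
  ..### -> .   bit 7 = 0  t=2,i=7
  ..##. -> .   bit 6 = 0  t=0,i=6
  ..#.# -> #   bit 5 = 1  t=1,i=2
  ..#.. -> #   bit 4 = 1  t=1,i=9
  ...## -> #   bit 3 = 1  t=3,i=4
  ...#. -> #   bit 2 = 1  t=1,i=8
  ....# -> #   bit 1 = 1  t=3,i=3
  ..... -> #   bit 0 = 1  t=3,i=11
  bits 01000010111011101000011000111111 = 1122928191

1122928191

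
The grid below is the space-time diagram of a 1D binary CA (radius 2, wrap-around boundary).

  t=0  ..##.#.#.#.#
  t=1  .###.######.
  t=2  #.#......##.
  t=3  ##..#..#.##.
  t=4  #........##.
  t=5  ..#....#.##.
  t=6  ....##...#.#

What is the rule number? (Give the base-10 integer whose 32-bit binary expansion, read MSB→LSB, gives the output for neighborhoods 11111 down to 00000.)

  nb #####: next=.  (t=1,i=7, bit31=0)
  nb ####.: next=#  (t=1,i=9, bit30=1)
  nb ###.#: next=.  (t=1,i=3, bit29=0)
  nb ###..: next=#  (t=1,i=10, bit28=1)
  nb ##.##: next=.  (t=1,i=4, bit27=0)
  nb ##.#.: next=.  (t=0,i=4, bit26=0)
  nb ##..#: next=.  (t=1,i=11, bit25=0)
  nb ##...: next=#  (t=5,i=11, bit24=1)
  nb #.###: next=.  (t=1,i=5, bit23=0)
  nb #.##.: next=#  (t=3,i=0, bit22=1)
  nb #.#.#: next=#  (t=0,i=5, bit21=1)
  nb #.#..: next=.  (t=0,i=11, bit20=0)
  nb #..##: next=#  (t=0,i=1, bit19=1)
  nb #..#.: next=.  (t=3,i=3, bit18=0)
  nb #...#: next=.  (t=5,i=0, bit17=0)
  nb #....: next=#  (t=2,i=4, bit16=1)
  nb .####: next=.  (t=1,i=6, bit15=0)
  nb .###.: next=#  (t=1,i=2, bit14=1)
  nb .##.#: next=#  (t=0,i=3, bit13=1)
  nb .##..: next=.  (t=3,i=1, bit12=0)
  nb .#.##: next=.  (t=3,i=8, bit11=0)
  nb .#.#.: next=#  (t=0,i=6, bit10=1)
  nb .#..#: next=.  (t=0,i=0, bit9=0)
  nb .#...: next=.  (t=2,i=3, bit8=0)
  nb ..###: next=.  (t=1,i=1, bit7=0)
  nb ..##.: next=#  (t=0,i=2, bit6=1)
  nb ..#.#: next=.  (t=3,i=7, bit5=0)
  nb ..#..: next=.  (t=3,i=4, bit4=0)
  nb ...##: next=.  (t=2,i=8, bit3=0)
  nb ...#.: next=.  (t=5,i=1, bit2=0)
  nb ....#: next=#  (t=2,i=7, bit1=1)
  nb .....: next=.  (t=2,i=5, bit0=0)
  bits 01010001011010010110010001000010 = 1365861442

1365861442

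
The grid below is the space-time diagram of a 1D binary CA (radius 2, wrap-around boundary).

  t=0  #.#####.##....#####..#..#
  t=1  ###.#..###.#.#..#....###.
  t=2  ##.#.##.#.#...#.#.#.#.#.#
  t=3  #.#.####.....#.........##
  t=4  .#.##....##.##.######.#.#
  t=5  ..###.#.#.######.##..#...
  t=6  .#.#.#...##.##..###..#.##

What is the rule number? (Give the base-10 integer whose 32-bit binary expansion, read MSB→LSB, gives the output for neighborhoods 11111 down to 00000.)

  [31] ##### => #  t=0,i=4
  [30] ####. => .  t=0,i=5
  [29] ###.# => .  t=0,i=6
  [28] ###.. => .  t=0,i=18
  [27] ##.## => #  t=0,i=1
  [26] ##.#. => #  t=1,i=3
  [25] ##..# => .  t=0,i=19
  [24] ##... => .  t=0,i=10
  [23] #.### => #  t=0,i=2
  [22] #.##. => #  t=0,i=8
  [21] #.#.# => .  t=1,i=11
  [20] #.#.. => .  t=1,i=4
  [19] #..## => #  t=0,i=23
  [18] #..#. => .  t=0,i=20
  [17] #...# => .  t=2,i=12
  [16] #.... => #  t=0,i=11
  [15] .#### => .  t=0,i=3
  [14] .###. => #  t=1,i=1
  [13] .##.# => #  t=0,i=0
  [12] .##.. => #  t=0,i=9
  [11] .#.## => #  t=2,i=4
  [10] .#.#. => .  t=1,i=12
  [9] .#..# => #  t=0,i=22
  [8] .#... => .  t=1,i=17
  [7] ..### => .  t=0,i=14
  [6] ..##. => .  t=0,i=24
  [5] ..#.# => .  t=2,i=14
  [4] ..#.. => #  t=0,i=21
  [3] ...## => #  t=0,i=13
  [2] ...#. => #  t=2,i=13
  [1] ....# => .  t=0,i=12
  [0] ..... => #  t=3,i=10
  bits 10001100110010010111101000011101 = 2362014237

2362014237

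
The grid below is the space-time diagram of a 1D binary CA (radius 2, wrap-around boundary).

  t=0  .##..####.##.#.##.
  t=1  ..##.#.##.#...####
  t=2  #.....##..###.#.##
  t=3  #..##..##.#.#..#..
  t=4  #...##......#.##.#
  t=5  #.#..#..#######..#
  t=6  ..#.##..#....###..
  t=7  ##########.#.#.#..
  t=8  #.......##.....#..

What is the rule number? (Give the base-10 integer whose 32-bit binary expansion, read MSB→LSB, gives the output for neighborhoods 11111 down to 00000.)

  [31] ##### => .  t=5,i=10
  [30] ####. => #  t=0,i=7
  [29] ###.# => #  t=0,i=8
  [28] ###.. => #  t=1,i=17
  [27] ##.## => .  t=0,i=9
  [26] ##.#. => .  t=0,i=12
  [25] ##..# => #  t=0,i=3
  [24] ##... => .  t=2,i=1
  [23] #.### => .  t=2,i=16
  [22] #.##. => #  t=0,i=10
  [21] #.#.# => .  t=0,i=13
  [20] #.#.. => #  t=1,i=10
  [19] #..## => .  t=0,i=0
  [18] #..#. => #  t=3,i=14
  [17] #...# => #  t=1,i=12
  [16] #.... => .  t=2,i=2
  [15] .#### => .  t=0,i=6
  [14] .###. => .  t=2,i=11
  [13] .##.# => .  t=0,i=11
  [12] .##.. => #  t=0,i=2
  [11] .#.## => #  t=0,i=14
  [10] .#.#. => .  t=3,i=11
  [9] .#..# => .  t=3,i=1
  [8] .#... => #  t=1,i=11
  [7] ..### => #  t=0,i=5
  [6] ..##. => .  t=0,i=1
  [5] ..#.# => #  t=4,i=12
  [4] ..#.. => #  t=3,i=0
  [3] ...## => .  t=1,i=13
  [2] ...#. => #  t=4,i=11
  [1] ....# => #  t=2,i=4
  [0] ..... => #  t=2,i=3
  bits 01110010010101100001100110110111 = 1918245303

1918245303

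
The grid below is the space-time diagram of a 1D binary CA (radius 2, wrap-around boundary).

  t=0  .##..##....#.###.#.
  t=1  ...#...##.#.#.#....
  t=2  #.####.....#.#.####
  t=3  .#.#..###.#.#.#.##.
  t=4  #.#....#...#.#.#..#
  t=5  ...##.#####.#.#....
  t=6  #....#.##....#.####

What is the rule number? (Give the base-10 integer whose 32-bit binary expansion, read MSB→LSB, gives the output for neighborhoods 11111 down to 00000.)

2332544277

  ##### -> #   bit 31 = 1  t=2,i=17
  ####. -> .   bit 30 = 0  t=2,i=4
  ###.# -> .   bit 29 = 0  t=0,i=15
  ###.. -> .   bit 28 = 0  t=2,i=5
  ##.## -> #   bit 27 = 1  t=2,i=1
  ##.#. -> .   bit 26 = 0  t=0,i=16
  ##..# -> #   bit 25 = 1  t=0,i=3
  ##... -> #   bit 24 = 1  t=0,i=7
  #.### -> .   bit 23 = 0  t=0,i=13
  #.##. -> .   bit 22 = 0  t=3,i=16
  #.#.# -> .   bit 21 = 0  t=1,i=10
  #.#.. -> .   bit 20 = 0  t=0,i=17
  #..## -> .   bit 19 = 0  t=0,i=0
  #..#. -> #   bit 18 = 1  t=3,i=0
  #...# -> #   bit 17 = 1  t=1,i=5
  #.... -> #   bit 16 = 1  t=0,i=8
  .#### -> #   bit 15 = 1  t=2,i=3
  .###. -> #   bit 14 = 1  t=0,i=14
  .##.# -> .   bit 13 = 0  t=1,i=8
  .##.. -> .   bit 12 = 0  t=0,i=2
  .#.## -> #   bit 11 = 1  t=0,i=12
  .#.#. -> #   bit 10 = 1  t=1,i=11
  .#..# -> .   bit 9 = 0  t=0,i=18
  .#... -> #   bit 8 = 1  t=1,i=4
  ..### -> .   bit 7 = 0  t=3,i=6
  ..##. -> .   bit 6 = 0  t=0,i=1
  ..#.# -> .   bit 5 = 0  t=0,i=11
  ..#.. -> #   bit 4 = 1  t=1,i=3
  ...## -> .   bit 3 = 0  t=1,i=6
  ...#. -> #   bit 2 = 1  t=0,i=10
  ....# -> .   bit 1 = 0  t=0,i=9
  ..... -> #   bit 0 = 1  t=1,i=0
  bits 10001011000001111100110100010101 = 2332544277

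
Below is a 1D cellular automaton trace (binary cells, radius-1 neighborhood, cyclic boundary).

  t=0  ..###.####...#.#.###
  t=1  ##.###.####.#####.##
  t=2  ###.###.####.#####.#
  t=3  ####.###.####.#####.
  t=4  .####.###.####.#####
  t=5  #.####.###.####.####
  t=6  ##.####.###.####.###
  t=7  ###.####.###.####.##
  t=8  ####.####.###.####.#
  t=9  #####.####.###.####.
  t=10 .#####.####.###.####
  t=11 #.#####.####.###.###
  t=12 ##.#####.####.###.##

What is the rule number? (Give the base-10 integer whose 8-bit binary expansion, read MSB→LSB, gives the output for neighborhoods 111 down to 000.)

  ###|#  b7=1 t=0,i=3
  ##.|#  b6=1 t=0,i=4
  #.#|#  b5=1 t=0,i=5
  #..|#  b4=1 t=0,i=0
  .##|.  b3=0 t=0,i=2
  .#.|#  b2=1 t=0,i=13
  ..#|#  b1=1 t=0,i=1
  ...|.  b0=0 t=0,i=11
  bits 11110110 = 246

246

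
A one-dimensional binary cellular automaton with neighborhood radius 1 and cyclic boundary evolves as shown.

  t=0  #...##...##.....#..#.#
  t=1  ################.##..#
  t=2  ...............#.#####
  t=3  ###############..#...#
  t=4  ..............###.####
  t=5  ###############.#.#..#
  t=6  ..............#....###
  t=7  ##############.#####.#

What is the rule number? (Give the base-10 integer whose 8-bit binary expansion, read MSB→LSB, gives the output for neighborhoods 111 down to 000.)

  ### -> .   bit 7 = 0  t=1,i=0
  ##. -> #   bit 6 = 1  t=0,i=0
  #.# -> .   bit 5 = 0  t=0,i=20
  #.. -> #   bit 4 = 1  t=0,i=1
  .## -> #   bit 3 = 1  t=0,i=4
  .#. -> .   bit 2 = 0  t=0,i=16
  ..# -> #   bit 1 = 1  t=0,i=3
  ... -> #   bit 0 = 1  t=0,i=2
  bits 01011011 = 91

91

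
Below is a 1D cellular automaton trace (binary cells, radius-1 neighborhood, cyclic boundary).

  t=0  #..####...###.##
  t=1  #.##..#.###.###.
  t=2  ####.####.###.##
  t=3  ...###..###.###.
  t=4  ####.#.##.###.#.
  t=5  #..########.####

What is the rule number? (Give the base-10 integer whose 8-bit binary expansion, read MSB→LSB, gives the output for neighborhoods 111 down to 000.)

111

  [7] ### => .  t=0,i=4
  [6] ##. => #  t=0,i=0
  [5] #.# => #  t=0,i=13
  [4] #.. => .  t=0,i=1
  [3] .## => #  t=0,i=3
  [2] .#. => #  t=1,i=0
  [1] ..# => #  t=0,i=2
  [0] ... => #  t=0,i=8
  bits 01101111 = 111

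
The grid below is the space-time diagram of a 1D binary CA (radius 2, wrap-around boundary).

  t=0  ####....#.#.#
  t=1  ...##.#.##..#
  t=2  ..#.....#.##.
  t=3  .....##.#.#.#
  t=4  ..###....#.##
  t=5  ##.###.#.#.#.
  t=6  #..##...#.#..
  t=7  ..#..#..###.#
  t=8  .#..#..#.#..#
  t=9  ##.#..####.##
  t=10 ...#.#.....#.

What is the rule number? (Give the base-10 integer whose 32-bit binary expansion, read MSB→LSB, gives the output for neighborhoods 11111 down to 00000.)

333202475

  nb #####: next=.  (t=0,i=1, bit31=0)
  nb ####.: next=.  (t=0,i=2, bit30=0)
  nb ###.#: next=.  (t=5,i=5, bit29=0)
  nb ###..: next=#  (t=0,i=3, bit28=1)
  nb ##.##: next=.  (t=5,i=2, bit27=0)
  nb ##.#.: next=.  (t=1,i=5, bit26=0)
  nb ##..#: next=#  (t=1,i=10, bit25=1)
  nb ##...: next=#  (t=0,i=4, bit24=1)
  nb #.###: next=#  (t=0,i=12, bit23=1)
  nb #.##.: next=#  (t=1,i=8, bit22=1)
  nb #.#.#: next=.  (t=0,i=10, bit21=0)
  nb #.#..: next=#  (t=3,i=12, bit20=1)
  nb #..##: next=#  (t=4,i=1, bit19=1)
  nb #..#.: next=#  (t=1,i=11, bit18=1)
  nb #...#: next=.  (t=1,i=1, bit17=0)
  nb #....: next=.  (t=0,i=5, bit16=0)
  nb .####: next=.  (t=0,i=0, bit15=0)
  nb .###.: next=#  (t=4,i=3, bit14=1)
  nb .##.#: next=.  (t=1,i=4, bit13=0)
  nb .##..: next=.  (t=1,i=9, bit12=0)
  nb .#.##: next=.  (t=0,i=11, bit11=0)
  nb .#.#.: next=#  (t=0,i=9, bit10=1)
  nb .#..#: next=.  (t=6,i=1, bit9=0)
  nb .#...: next=.  (t=1,i=0, bit8=0)
  nb ..###: next=.  (t=4,i=2, bit7=0)
  nb ..##.: next=.  (t=1,i=3, bit6=0)
  nb ..#.#: next=#  (t=0,i=8, bit5=1)
  nb ..#..: next=.  (t=1,i=12, bit4=0)
  nb ...##: next=#  (t=1,i=2, bit3=1)
  nb ...#.: next=.  (t=0,i=7, bit2=0)
  nb ....#: next=#  (t=0,i=6, bit1=1)
  nb .....: next=#  (t=2,i=5, bit0=1)
  bits 00010011110111000100010000101011 = 333202475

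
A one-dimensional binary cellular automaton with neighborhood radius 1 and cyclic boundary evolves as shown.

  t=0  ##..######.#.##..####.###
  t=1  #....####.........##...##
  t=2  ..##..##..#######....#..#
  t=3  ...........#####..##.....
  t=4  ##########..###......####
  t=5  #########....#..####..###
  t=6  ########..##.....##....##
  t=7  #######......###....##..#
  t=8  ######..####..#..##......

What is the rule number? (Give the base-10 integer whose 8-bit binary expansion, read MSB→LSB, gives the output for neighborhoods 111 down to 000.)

129

  nb ###: next=#  (t=0,i=0, bit7=1)
  nb ##.: next=.  (t=0,i=1, bit6=0)
  nb #.#: next=.  (t=0,i=10, bit5=0)
  nb #..: next=.  (t=0,i=2, bit4=0)
  nb .##: next=.  (t=0,i=4, bit3=0)
  nb .#.: next=.  (t=0,i=11, bit2=0)
  nb ..#: next=.  (t=0,i=3, bit1=0)
  nb ...: next=#  (t=1,i=2, bit0=1)
  bits 10000001 = 129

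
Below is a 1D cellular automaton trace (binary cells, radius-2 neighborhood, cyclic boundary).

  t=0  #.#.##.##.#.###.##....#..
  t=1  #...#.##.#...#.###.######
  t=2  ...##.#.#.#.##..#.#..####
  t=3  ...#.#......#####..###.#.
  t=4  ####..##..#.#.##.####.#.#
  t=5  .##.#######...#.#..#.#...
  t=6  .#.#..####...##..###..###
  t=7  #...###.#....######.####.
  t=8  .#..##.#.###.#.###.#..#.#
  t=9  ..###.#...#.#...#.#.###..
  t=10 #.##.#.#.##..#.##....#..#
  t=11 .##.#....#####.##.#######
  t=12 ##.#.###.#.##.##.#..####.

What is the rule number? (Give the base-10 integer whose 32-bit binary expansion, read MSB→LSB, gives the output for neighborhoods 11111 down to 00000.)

3461174262

  [31] ##### => #  t=1,i=21
  [30] ####. => #  t=1,i=24
  [29] ###.# => .  t=0,i=14
  [28] ###.. => .  t=1,i=0
  [27] ##.## => #  t=0,i=6
  [26] ##.#. => #  t=0,i=9
  [25] ##..# => #  t=2,i=14
  [24] ##... => .  t=0,i=18
  [23] #.### => .  t=0,i=12
  [22] #.##. => #  t=0,i=4
  [21] #.#.# => .  t=0,i=2
  [20] #.#.. => .  t=1,i=9
  [19] #..## => #  t=2,i=20
  [18] #..#. => #  t=0,i=24
  [17] #...# => .  t=1,i=2
  [16] #.... => #  t=0,i=19
  [15] .#### => .  t=1,i=20
  [14] .###. => #  t=0,i=13
  [13] .##.# => .  t=0,i=5
  [12] .##.. => #  t=0,i=17
  [11] .#.## => .  t=0,i=3
  [10] .#.#. => .  t=0,i=1
  [9] .#..# => #  t=0,i=23
  [8] .#... => #  t=1,i=10
  [7] ..### => #  t=2,i=21
  [6] ..##. => #  t=2,i=3
  [5] ..#.# => #  t=0,i=0
  [4] ..#.. => #  t=0,i=22
  [3] ...## => .  t=2,i=2
  [2] ...#. => #  t=0,i=21
  [1] ....# => #  t=0,i=20
  [0] ..... => .  t=3,i=8
  bits 11001110010011010101001111110110 = 3461174262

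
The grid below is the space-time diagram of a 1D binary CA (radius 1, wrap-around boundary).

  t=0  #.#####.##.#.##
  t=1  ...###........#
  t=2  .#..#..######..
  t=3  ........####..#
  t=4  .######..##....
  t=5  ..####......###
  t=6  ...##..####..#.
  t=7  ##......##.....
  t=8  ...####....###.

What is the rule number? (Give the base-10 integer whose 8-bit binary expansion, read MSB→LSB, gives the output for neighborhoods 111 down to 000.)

  nb ###: next=#  (t=0,i=3, bit7=1)
  nb ##.: next=.  (t=0,i=0, bit6=0)
  nb #.#: next=.  (t=0,i=1, bit5=0)
  nb #..: next=.  (t=1,i=0, bit4=0)
  nb .##: next=.  (t=0,i=2, bit3=0)
  nb .#.: next=.  (t=0,i=11, bit2=0)
  nb ..#: next=.  (t=1,i=2, bit1=0)
  nb ...: next=#  (t=1,i=1, bit0=1)
  bits 10000001 = 129

129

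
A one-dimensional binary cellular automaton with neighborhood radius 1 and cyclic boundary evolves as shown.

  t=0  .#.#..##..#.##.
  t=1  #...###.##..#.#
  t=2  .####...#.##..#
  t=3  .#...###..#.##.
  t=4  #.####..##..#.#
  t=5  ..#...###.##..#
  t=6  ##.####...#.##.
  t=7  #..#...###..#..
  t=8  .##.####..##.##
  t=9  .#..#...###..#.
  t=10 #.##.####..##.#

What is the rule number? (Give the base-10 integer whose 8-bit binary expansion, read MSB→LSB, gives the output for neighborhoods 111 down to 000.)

  [7] ### => .  t=1,i=5
  [6] ##. => .  t=0,i=7
  [5] #.# => .  t=0,i=2
  [4] #.. => #  t=0,i=4
  [3] .## => #  t=0,i=6
  [2] .#. => .  t=0,i=1
  [1] ..# => #  t=0,i=0
  [0] ... => #  t=1,i=2
  bits 00011011 = 27

27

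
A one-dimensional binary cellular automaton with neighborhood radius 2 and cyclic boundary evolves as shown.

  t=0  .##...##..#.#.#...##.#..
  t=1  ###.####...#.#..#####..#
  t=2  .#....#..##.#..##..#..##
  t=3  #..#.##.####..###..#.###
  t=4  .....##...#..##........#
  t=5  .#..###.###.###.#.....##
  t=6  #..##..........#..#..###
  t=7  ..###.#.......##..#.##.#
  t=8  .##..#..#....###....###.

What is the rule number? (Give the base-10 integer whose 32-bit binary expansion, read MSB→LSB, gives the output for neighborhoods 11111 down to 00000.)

1145779420

  [31] ##### => .  t=1,i=18
  [30] ####. => #  t=1,i=1
  [29] ###.# => .  t=1,i=2
  [28] ###.. => .  t=1,i=7
  [27] ##.## => .  t=1,i=3
  [26] ##.#. => #  t=0,i=20
  [25] ##..# => .  t=0,i=8
  [24] ##... => .  t=0,i=3
  [23] #.### => .  t=1,i=4
  [22] #.##. => #  t=3,i=5
  [21] #.#.# => .  t=0,i=12
  [20] #.#.. => .  t=0,i=14
  [19] #..## => #  t=1,i=15
  [18] #..#. => .  t=0,i=9
  [17] #...# => #  t=0,i=4
  [16] #.... => #  t=2,i=3
  [15] .#### => .  t=1,i=0
  [14] .###. => .  t=3,i=15
  [13] .##.# => #  t=0,i=19
  [12] .##.. => #  t=0,i=2
  [11] .#.## => .  t=3,i=4
  [10] .#.#. => #  t=0,i=11
  [9] .#..# => .  t=1,i=14
  [8] .#... => .  t=0,i=15
  [7] ..### => #  t=1,i=16
  [6] ..##. => #  t=0,i=1
  [5] ..#.# => .  t=0,i=10
  [4] ..#.. => #  t=2,i=6
  [3] ...## => #  t=0,i=0
  [2] ...#. => #  t=1,i=10
  [1] ....# => .  t=2,i=4
  [0] ..... => .  t=4,i=2
  bits 01000100010010110011010011011100 = 1145779420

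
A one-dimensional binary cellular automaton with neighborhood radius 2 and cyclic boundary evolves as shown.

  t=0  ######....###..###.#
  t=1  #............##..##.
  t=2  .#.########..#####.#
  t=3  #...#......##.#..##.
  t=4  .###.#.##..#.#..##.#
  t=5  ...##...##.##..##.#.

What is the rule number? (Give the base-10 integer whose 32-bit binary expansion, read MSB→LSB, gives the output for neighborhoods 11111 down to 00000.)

772445541

  nb #####: next=.  (t=0,i=1, bit31=0)
  nb ####.: next=.  (t=0,i=4, bit30=0)
  nb ###.#: next=#  (t=0,i=17, bit29=1)
  nb ###..: next=.  (t=0,i=5, bit28=0)
  nb ##.##: next=#  (t=0,i=18, bit27=1)
  nb ##.#.: next=#  (t=1,i=19, bit26=1)
  nb ##..#: next=#  (t=0,i=13, bit25=1)
  nb ##...: next=.  (t=0,i=6, bit24=0)
  nb #.###: next=.  (t=0,i=19, bit23=0)
  nb #.##.: next=.  (t=4,i=7, bit22=0)
  nb #.#.#: next=.  (t=2,i=1, bit21=0)
  nb #.#..: next=.  (t=1,i=0, bit20=0)
  nb #..##: next=#  (t=0,i=14, bit19=1)
  nb #..#.: next=.  (t=4,i=10, bit18=0)
  nb #...#: next=#  (t=3,i=2, bit17=1)
  nb #....: next=.  (t=0,i=7, bit16=0)
  nb .####: next=#  (t=0,i=0, bit15=1)
  nb .###.: next=.  (t=0,i=11, bit14=0)
  nb .##.#: next=.  (t=1,i=18, bit13=0)
  nb .##..: next=#  (t=1,i=14, bit12=1)
  nb .#.##: next=.  (t=2,i=2, bit11=0)
  nb .#.#.: next=#  (t=2,i=0, bit10=1)
  nb .#..#: next=.  (t=3,i=15, bit9=0)
  nb .#...: next=#  (t=1,i=1, bit8=1)
  nb ..###: next=.  (t=0,i=10, bit7=0)
  nb ..##.: next=#  (t=1,i=13, bit6=1)
  nb ..#.#: next=#  (t=4,i=11, bit5=1)
  nb ..#..: next=.  (t=3,i=4, bit4=0)
  nb ...##: next=.  (t=0,i=9, bit3=0)
  nb ...#.: next=#  (t=3,i=3, bit2=1)
  nb ....#: next=.  (t=0,i=8, bit1=0)
  nb .....: next=#  (t=1,i=3, bit0=1)
  bits 00101110000010101001010101100101 = 772445541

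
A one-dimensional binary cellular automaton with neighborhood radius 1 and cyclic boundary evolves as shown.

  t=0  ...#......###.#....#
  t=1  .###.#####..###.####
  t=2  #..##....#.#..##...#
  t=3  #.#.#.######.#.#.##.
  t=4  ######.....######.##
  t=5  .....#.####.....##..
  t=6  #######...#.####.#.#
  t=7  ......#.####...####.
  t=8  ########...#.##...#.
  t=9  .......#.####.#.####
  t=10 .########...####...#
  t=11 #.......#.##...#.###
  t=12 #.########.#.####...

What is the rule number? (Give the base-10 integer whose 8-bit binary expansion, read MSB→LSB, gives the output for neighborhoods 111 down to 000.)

103

  ### -> .   bit 7 = 0  t=0,i=11
  ##. -> #   bit 6 = 1  t=0,i=12
  #.# -> #   bit 5 = 1  t=0,i=13
  #.. -> .   bit 4 = 0  t=0,i=0
  .## -> .   bit 3 = 0  t=0,i=10
  .#. -> #   bit 2 = 1  t=0,i=3
  ..# -> #   bit 1 = 1  t=0,i=2
  ... -> #   bit 0 = 1  t=0,i=1
  bits 01100111 = 103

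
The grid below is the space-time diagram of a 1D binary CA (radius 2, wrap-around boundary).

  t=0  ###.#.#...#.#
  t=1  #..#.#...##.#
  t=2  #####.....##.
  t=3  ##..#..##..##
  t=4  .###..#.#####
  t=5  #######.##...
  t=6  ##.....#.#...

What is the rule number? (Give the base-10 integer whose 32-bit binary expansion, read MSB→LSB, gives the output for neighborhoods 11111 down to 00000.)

512554151

  nb #####: next=.  (t=2,i=2, bit31=0)
  nb ####.: next=.  (t=0,i=1, bit30=0)
  nb ###.#: next=.  (t=0,i=2, bit29=0)
  nb ###..: next=#  (t=2,i=4, bit28=1)
  nb ##.##: next=#  (t=1,i=11, bit27=1)
  nb ##.#.: next=#  (t=0,i=3, bit26=1)
  nb ##..#: next=#  (t=1,i=1, bit25=1)
  nb ##...: next=.  (t=2,i=5, bit24=0)
  nb #.###: next=#  (t=0,i=12, bit23=1)
  nb #.##.: next=.  (t=1,i=12, bit22=0)
  nb #.#.#: next=.  (t=0,i=4, bit21=0)
  nb #.#..: next=.  (t=0,i=6, bit20=0)
  nb #..##: next=#  (t=3,i=6, bit19=1)
  nb #..#.: next=#  (t=1,i=2, bit18=1)
  nb #...#: next=.  (t=0,i=8, bit17=0)
  nb #....: next=.  (t=2,i=6, bit16=0)
  nb .####: next=#  (t=0,i=0, bit15=1)
  nb .###.: next=#  (t=4,i=2, bit14=1)
  nb .##.#: next=#  (t=1,i=10, bit13=1)
  nb .##..: next=#  (t=1,i=0, bit12=1)
  nb .#.##: next=.  (t=0,i=11, bit11=0)
  nb .#.#.: next=#  (t=0,i=5, bit10=1)
  nb .#..#: next=.  (t=3,i=5, bit9=0)
  nb .#...: next=.  (t=0,i=7, bit8=0)
  nb ..###: next=#  (t=3,i=11, bit7=1)
  nb ..##.: next=.  (t=1,i=9, bit6=0)
  nb ..#.#: next=#  (t=0,i=10, bit5=1)
  nb ..#..: next=.  (t=3,i=4, bit4=0)
  nb ...##: next=.  (t=1,i=8, bit3=0)
  nb ...#.: next=#  (t=0,i=9, bit2=1)
  nb ....#: next=#  (t=2,i=8, bit1=1)
  nb .....: next=#  (t=2,i=7, bit0=1)
  bits 00011110100011001111010010100111 = 512554151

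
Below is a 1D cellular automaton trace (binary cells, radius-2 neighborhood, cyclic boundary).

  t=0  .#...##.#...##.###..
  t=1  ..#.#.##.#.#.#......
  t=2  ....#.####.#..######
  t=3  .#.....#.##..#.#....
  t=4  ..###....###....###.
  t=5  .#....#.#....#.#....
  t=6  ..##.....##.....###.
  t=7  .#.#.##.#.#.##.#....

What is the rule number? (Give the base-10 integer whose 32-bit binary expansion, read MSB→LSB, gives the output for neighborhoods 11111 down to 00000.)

  nb #####: next=.  (t=2,i=16, bit31=0)
  nb ####.: next=.  (t=2,i=8, bit30=0)
  nb ###.#: next=#  (t=2,i=9, bit29=1)
  nb ###..: next=.  (t=0,i=17, bit28=0)
  nb ##.##: next=.  (t=0,i=14, bit27=0)
  nb ##.#.: next=#  (t=0,i=7, bit26=1)
  nb ##..#: next=#  (t=3,i=11, bit25=1)
  nb ##...: next=.  (t=0,i=18, bit24=0)
  nb #.###: next=.  (t=0,i=15, bit23=0)
  nb #.##.: next=#  (t=1,i=6, bit22=1)
  nb #.#.#: next=#  (t=1,i=4, bit21=1)
  nb #.#..: next=.  (t=0,i=8, bit20=0)
  nb #..##: next=#  (t=2,i=13, bit19=1)
  nb #..#.: next=.  (t=3,i=12, bit18=0)
  nb #...#: next=.  (t=0,i=3, bit17=0)
  nb #....: next=#  (t=1,i=15, bit16=1)
  nb .####: next=#  (t=2,i=7, bit15=1)
  nb .###.: next=.  (t=0,i=16, bit14=0)
  nb .##.#: next=#  (t=0,i=6, bit13=1)
  nb .##..: next=#  (t=3,i=10, bit12=1)
  nb .#.##: next=.  (t=1,i=5, bit11=0)
  nb .#.#.: next=.  (t=1,i=3, bit10=0)
  nb .#..#: next=.  (t=2,i=12, bit9=0)
  nb .#...: next=#  (t=0,i=2, bit8=1)
  nb ..###: next=.  (t=2,i=14, bit7=0)
  nb ..##.: next=.  (t=0,i=5, bit6=0)
  nb ..#.#: next=.  (t=1,i=2, bit5=0)
  nb ..#..: next=.  (t=0,i=1, bit4=0)
  nb ...##: next=#  (t=0,i=4, bit3=1)
  nb ...#.: next=.  (t=0,i=0, bit2=0)
  nb ....#: next=.  (t=1,i=0, bit1=0)
  nb .....: next=#  (t=1,i=16, bit0=1)
  bits 00100110011010011011000100001001 = 644460809

644460809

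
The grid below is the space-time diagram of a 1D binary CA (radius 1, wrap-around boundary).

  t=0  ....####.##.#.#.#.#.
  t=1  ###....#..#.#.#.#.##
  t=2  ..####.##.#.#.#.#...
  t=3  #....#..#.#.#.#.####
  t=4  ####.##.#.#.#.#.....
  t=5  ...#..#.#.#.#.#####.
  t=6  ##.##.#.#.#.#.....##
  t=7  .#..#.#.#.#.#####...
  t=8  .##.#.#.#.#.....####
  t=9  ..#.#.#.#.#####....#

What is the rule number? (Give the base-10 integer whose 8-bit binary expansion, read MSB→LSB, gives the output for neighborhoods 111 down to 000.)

  ###|.  b7=0 t=0,i=5
  ##.|#  b6=1 t=0,i=7
  #.#|.  b5=0 t=0,i=8
  #..|#  b4=1 t=0,i=19
  .##|.  b3=0 t=0,i=4
  .#.|#  b2=1 t=0,i=12
  ..#|.  b1=0 t=0,i=3
  ...|#  b0=1 t=0,i=0
  bits 01010101 = 85

85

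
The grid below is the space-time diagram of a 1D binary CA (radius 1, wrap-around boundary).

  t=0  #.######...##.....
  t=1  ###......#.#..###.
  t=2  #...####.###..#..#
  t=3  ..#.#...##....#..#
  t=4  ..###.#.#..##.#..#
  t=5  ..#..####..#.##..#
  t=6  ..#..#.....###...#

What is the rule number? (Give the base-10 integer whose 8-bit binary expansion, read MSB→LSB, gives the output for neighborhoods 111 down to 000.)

  ### -> .   bit 7 = 0  t=0,i=3
  ##. -> .   bit 6 = 0  t=0,i=7
  #.# -> #   bit 5 = 1  t=0,i=1
  #.. -> .   bit 4 = 0  t=0,i=8
  .## -> #   bit 3 = 1  t=0,i=2
  .#. -> #   bit 2 = 1  t=0,i=0
  ..# -> .   bit 1 = 0  t=0,i=10
  ... -> #   bit 0 = 1  t=0,i=9
  bits 00101101 = 45

45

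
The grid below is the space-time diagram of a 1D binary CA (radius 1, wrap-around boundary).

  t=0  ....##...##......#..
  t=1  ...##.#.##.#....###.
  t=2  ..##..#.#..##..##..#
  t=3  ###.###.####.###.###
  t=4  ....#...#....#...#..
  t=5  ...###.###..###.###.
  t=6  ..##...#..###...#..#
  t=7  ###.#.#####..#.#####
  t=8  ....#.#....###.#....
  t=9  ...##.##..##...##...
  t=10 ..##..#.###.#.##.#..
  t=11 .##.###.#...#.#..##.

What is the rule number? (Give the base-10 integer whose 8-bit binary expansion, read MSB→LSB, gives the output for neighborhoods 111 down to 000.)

  nb ###: next=.  (t=1,i=17, bit7=0)
  nb ##.: next=.  (t=0,i=5, bit6=0)
  nb #.#: next=.  (t=1,i=5, bit5=0)
  nb #..: next=#  (t=0,i=6, bit4=1)
  nb .##: next=#  (t=0,i=4, bit3=1)
  nb .#.: next=#  (t=0,i=17, bit2=1)
  nb ..#: next=#  (t=0,i=3, bit1=1)
  nb ...: next=.  (t=0,i=0, bit0=0)
  bits 00011110 = 30

30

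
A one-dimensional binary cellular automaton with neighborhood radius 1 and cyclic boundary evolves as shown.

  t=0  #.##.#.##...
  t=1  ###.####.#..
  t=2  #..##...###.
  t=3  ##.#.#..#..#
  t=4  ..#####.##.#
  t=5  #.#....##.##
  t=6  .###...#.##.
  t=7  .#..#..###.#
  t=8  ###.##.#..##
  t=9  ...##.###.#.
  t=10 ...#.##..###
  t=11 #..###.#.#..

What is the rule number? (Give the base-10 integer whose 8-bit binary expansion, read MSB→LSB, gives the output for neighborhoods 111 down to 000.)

60

  ### -> .   bit 7 = 0  t=1,i=1
  ##. -> .   bit 6 = 0  t=0,i=3
  #.# -> #   bit 5 = 1  t=0,i=1
  #.. -> #   bit 4 = 1  t=0,i=9
  .## -> #   bit 3 = 1  t=0,i=2
  .#. -> #   bit 2 = 1  t=0,i=0
  ..# -> .   bit 1 = 0  t=0,i=11
  ... -> .   bit 0 = 0  t=0,i=10
  bits 00111100 = 60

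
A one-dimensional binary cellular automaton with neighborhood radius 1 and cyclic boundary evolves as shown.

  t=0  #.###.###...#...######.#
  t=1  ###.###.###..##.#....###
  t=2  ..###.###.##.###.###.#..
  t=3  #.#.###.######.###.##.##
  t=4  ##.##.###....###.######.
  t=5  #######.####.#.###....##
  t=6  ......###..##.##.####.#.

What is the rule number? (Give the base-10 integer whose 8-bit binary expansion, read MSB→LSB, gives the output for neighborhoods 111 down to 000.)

121

  [7] ### => .  t=0,i=3
  [6] ##. => #  t=0,i=0
  [5] #.# => #  t=0,i=1
  [4] #.. => #  t=0,i=9
  [3] .## => #  t=0,i=2
  [2] .#. => .  t=0,i=12
  [1] ..# => .  t=0,i=11
  [0] ... => #  t=0,i=10
  bits 01111001 = 121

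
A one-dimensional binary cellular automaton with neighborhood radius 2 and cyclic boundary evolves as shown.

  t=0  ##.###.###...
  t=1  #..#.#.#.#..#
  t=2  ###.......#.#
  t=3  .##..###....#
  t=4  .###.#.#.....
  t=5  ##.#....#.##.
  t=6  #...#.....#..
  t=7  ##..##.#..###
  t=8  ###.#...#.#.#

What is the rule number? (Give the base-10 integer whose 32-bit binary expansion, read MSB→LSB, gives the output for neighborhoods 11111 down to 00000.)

4072936409

  nb #####: next=#  (t=7,i=12, bit31=1)
  nb ####.: next=#  (t=2,i=1, bit30=1)
  nb ###.#: next=#  (t=0,i=5, bit29=1)
  nb ###..: next=#  (t=0,i=9, bit28=1)
  nb ##.##: next=.  (t=0,i=2, bit27=0)
  nb ##.#.: next=.  (t=4,i=4, bit26=0)
  nb ##..#: next=#  (t=1,i=1, bit25=1)
  nb ##...: next=.  (t=0,i=10, bit24=0)
  nb #.###: next=#  (t=0,i=3, bit23=1)
  nb #.##.: next=#  (t=3,i=1, bit22=1)
  nb #.#.#: next=.  (t=1,i=5, bit21=0)
  nb #.#..: next=.  (t=1,i=9, bit20=0)
  nb #..##: next=.  (t=1,i=11, bit19=0)
  nb #..#.: next=#  (t=1,i=2, bit18=1)
  nb #...#: next=.  (t=0,i=11, bit17=0)
  nb #....: next=.  (t=2,i=4, bit16=0)
  nb .####: next=.  (t=2,i=0, bit15=0)
  nb .###.: next=.  (t=0,i=4, bit14=0)
  nb .##.#: next=.  (t=0,i=1, bit13=0)
  nb .##..: next=#  (t=1,i=0, bit12=1)
  nb .#.##: next=.  (t=2,i=11, bit11=0)
  nb .#.#.: next=.  (t=1,i=4, bit10=0)
  nb .#..#: next=#  (t=1,i=10, bit9=1)
  nb .#...: next=#  (t=4,i=8, bit8=1)
  nb ..###: next=#  (t=3,i=5, bit7=1)
  nb ..##.: next=#  (t=0,i=0, bit6=1)
  nb ..#.#: next=.  (t=1,i=3, bit5=0)
  nb ..#..: next=#  (t=6,i=0, bit4=1)
  nb ...##: next=#  (t=0,i=12, bit3=1)
  nb ...#.: next=.  (t=2,i=9, bit2=0)
  nb ....#: next=.  (t=2,i=8, bit1=0)
  nb .....: next=#  (t=2,i=5, bit0=1)
  bits 11110010110001000001001111011001 = 4072936409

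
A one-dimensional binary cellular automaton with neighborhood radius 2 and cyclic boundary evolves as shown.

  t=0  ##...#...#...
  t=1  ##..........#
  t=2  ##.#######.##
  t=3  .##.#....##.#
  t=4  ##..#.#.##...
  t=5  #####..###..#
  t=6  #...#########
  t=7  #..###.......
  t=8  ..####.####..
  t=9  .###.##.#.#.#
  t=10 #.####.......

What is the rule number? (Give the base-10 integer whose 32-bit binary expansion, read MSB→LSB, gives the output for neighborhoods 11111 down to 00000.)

979228905

  [31] ##### => .  t=2,i=5
  [30] ####. => .  t=2,i=0
  [29] ###.# => #  t=2,i=1
  [28] ###.. => #  t=1,i=1
  [27] ##.## => #  t=2,i=2
  [26] ##.#. => .  t=3,i=3
  [25] ##..# => #  t=4,i=2
  [24] ##... => .  t=0,i=2
  [23] #.### => .  t=2,i=3
  [22] #.##. => #  t=3,i=1
  [21] #.#.# => .  t=3,i=12
  [20] #.#.. => #  t=3,i=4
  [19] #..## => #  t=5,i=6
  [18] #..#. => #  t=4,i=3
  [17] #...# => .  t=0,i=3
  [16] #.... => #  t=1,i=3
  [15] .#### => #  t=2,i=4
  [14] .###. => #  t=1,i=0
  [13] .##.# => .  t=3,i=2
  [12] .##.. => #  t=0,i=1
  [11] .#.## => #  t=3,i=0
  [10] .#.#. => .  t=4,i=5
  [9] .#..# => .  t=7,i=1
  [8] .#... => .  t=0,i=6
  [7] ..### => #  t=1,i=12
  [6] ..##. => #  t=0,i=0
  [5] ..#.# => #  t=4,i=4
  [4] ..#.. => .  t=0,i=5
  [3] ...## => #  t=0,i=12
  [2] ...#. => .  t=0,i=4
  [1] ....# => .  t=1,i=10
  [0] ..... => #  t=1,i=4
  bits 00111010010111011101100011101001 = 979228905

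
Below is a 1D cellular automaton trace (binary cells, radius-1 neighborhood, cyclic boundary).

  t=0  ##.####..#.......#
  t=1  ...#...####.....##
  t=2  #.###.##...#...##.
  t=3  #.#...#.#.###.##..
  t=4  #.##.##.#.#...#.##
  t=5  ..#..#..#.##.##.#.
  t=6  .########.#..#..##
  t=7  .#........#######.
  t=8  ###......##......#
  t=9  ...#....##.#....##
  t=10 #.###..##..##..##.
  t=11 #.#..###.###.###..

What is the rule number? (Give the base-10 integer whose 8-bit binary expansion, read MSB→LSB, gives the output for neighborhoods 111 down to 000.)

  ### -> .   bit 7 = 0  t=0,i=0
  ##. -> .   bit 6 = 0  t=0,i=1
  #.# -> .   bit 5 = 0  t=0,i=2
  #.. -> #   bit 4 = 1  t=0,i=7
  .## -> #   bit 3 = 1  t=0,i=3
  .#. -> #   bit 2 = 1  t=0,i=9
  ..# -> #   bit 1 = 1  t=0,i=8
  ... -> .   bit 0 = 0  t=0,i=11
  bits 00011110 = 30

30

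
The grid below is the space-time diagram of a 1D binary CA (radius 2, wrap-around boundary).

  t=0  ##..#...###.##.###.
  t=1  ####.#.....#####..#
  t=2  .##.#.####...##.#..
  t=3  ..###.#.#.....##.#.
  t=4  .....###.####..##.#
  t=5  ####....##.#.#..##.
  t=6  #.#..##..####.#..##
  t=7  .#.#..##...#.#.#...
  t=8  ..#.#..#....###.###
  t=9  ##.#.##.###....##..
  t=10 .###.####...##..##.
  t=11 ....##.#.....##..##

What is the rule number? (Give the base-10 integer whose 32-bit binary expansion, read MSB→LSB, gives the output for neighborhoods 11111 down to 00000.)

  nb #####: next=#  (t=1,i=1, bit31=1)
  nb ####.: next=#  (t=1,i=2, bit30=1)
  nb ###.#: next=.  (t=0,i=10, bit29=0)
  nb ###..: next=.  (t=1,i=15, bit28=0)
  nb ##.##: next=#  (t=0,i=11, bit27=1)
  nb ##.#.: next=#  (t=1,i=4, bit26=1)
  nb ##..#: next=#  (t=0,i=2, bit25=1)
  nb ##...: next=.  (t=2,i=10, bit24=0)
  nb #.###: next=#  (t=0,i=15, bit23=1)
  nb #.##.: next=#  (t=0,i=0, bit22=1)
  nb #.#.#: next=#  (t=2,i=4, bit21=1)
  nb #.#..: next=.  (t=1,i=5, bit20=0)
  nb #..##: next=.  (t=1,i=17, bit19=0)
  nb #..#.: next=#  (t=0,i=3, bit18=1)
  nb #...#: next=.  (t=0,i=6, bit17=0)
  nb #....: next=#  (t=1,i=7, bit16=1)
  nb .####: next=.  (t=1,i=0, bit15=0)
  nb .###.: next=.  (t=0,i=9, bit14=0)
  nb .##.#: next=#  (t=0,i=13, bit13=1)
  nb .##..: next=#  (t=0,i=1, bit12=1)
  nb .#.##: next=.  (t=2,i=5, bit11=0)
  nb .#.#.: next=#  (t=3,i=7, bit10=1)
  nb .#..#: next=#  (t=5,i=14, bit9=1)
  nb .#...: next=#  (t=0,i=5, bit8=1)
  nb ..###: next=.  (t=0,i=8, bit7=0)
  nb ..##.: next=.  (t=2,i=1, bit6=0)
  nb ..#.#: next=.  (t=7,i=1, bit5=0)
  nb ..#..: next=.  (t=0,i=4, bit4=0)
  nb ...##: next=.  (t=0,i=7, bit3=0)
  nb ...#.: next=.  (t=7,i=0, bit2=0)
  nb ....#: next=#  (t=1,i=9, bit1=1)
  nb .....: next=#  (t=1,i=8, bit0=1)
  bits 11001110111001010011011100000011 = 3471128323

3471128323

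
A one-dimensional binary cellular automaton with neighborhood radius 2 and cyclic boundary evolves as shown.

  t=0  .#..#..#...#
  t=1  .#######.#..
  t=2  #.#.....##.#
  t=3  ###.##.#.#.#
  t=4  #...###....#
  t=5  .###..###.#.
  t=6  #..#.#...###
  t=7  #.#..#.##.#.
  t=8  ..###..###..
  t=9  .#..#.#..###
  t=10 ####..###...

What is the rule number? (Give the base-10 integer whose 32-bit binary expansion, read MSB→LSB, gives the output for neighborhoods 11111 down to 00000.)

366977561

  [31] ##### => .  t=1,i=3
  [30] ####. => .  t=1,i=6
  [29] ###.# => .  t=1,i=7
  [28] ###.. => #  t=4,i=6
  [27] ##.## => .  t=2,i=10
  [26] ##.#. => #  t=1,i=8
  [25] ##..# => .  t=5,i=4
  [24] ##... => #  t=4,i=1
  [23] #.### => #  t=3,i=11
  [22] #.##. => #  t=2,i=11
  [21] #.#.# => .  t=3,i=7
  [20] #.#.. => #  t=0,i=1
  [19] #..## => #  t=5,i=0
  [18] #..#. => #  t=0,i=3
  [17] #...# => #  t=0,i=9
  [16] #.... => #  t=2,i=4
  [15] .#### => #  t=1,i=2
  [14] .###. => .  t=4,i=5
  [13] .##.# => #  t=2,i=0
  [12] .##.. => .  t=4,i=0
  [11] .#.## => .  t=3,i=10
  [10] .#.#. => .  t=0,i=0
  [9] .#..# => #  t=0,i=2
  [8] .#... => .  t=0,i=8
  [7] ..### => .  t=1,i=1
  [6] ..##. => .  t=2,i=8
  [5] ..#.# => .  t=0,i=11
  [4] ..#.. => #  t=0,i=4
  [3] ...## => #  t=1,i=0
  [2] ...#. => .  t=0,i=10
  [1] ....# => .  t=2,i=6
  [0] ..... => #  t=2,i=5
  bits 00010101110111111010001000011001 = 366977561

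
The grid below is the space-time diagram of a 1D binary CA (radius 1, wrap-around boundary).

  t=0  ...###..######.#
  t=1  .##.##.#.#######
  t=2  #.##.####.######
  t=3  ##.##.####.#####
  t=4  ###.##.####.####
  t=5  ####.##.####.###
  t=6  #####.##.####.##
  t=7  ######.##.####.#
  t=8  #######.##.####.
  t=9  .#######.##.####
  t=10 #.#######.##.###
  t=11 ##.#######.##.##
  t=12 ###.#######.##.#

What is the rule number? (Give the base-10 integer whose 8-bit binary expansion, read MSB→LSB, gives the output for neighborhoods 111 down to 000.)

  [7] ### => #  t=0,i=4
  [6] ##. => #  t=0,i=5
  [5] #.# => #  t=0,i=14
  [4] #.. => .  t=0,i=0
  [3] .## => .  t=0,i=3
  [2] .#. => #  t=0,i=15
  [1] ..# => #  t=0,i=2
  [0] ... => #  t=0,i=1
  bits 11100111 = 231

231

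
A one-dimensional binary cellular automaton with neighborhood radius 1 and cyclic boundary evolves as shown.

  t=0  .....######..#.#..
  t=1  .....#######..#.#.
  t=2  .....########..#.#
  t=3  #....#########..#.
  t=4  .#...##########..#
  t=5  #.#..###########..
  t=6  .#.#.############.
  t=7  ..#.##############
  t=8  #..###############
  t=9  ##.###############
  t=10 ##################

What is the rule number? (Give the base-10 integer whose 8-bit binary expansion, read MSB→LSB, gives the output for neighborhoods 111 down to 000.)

  ### -> #   bit 7 = 1  t=0,i=6
  ##. -> #   bit 6 = 1  t=0,i=10
  #.# -> #   bit 5 = 1  t=0,i=14
  #.. -> #   bit 4 = 1  t=0,i=11
  .## -> #   bit 3 = 1  t=0,i=5
  .#. -> .   bit 2 = 0  t=0,i=13
  ..# -> .   bit 1 = 0  t=0,i=4
  ... -> .   bit 0 = 0  t=0,i=0
  bits 11111000 = 248

248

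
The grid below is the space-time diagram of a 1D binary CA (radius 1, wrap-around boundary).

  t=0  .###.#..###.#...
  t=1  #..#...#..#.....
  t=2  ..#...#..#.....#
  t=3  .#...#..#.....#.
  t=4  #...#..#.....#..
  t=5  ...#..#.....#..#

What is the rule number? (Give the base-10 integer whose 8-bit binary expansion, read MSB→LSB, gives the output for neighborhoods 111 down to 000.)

66

  nb ###: next=.  (t=0,i=2, bit7=0)
  nb ##.: next=#  (t=0,i=3, bit6=1)
  nb #.#: next=.  (t=0,i=4, bit5=0)
  nb #..: next=.  (t=0,i=6, bit4=0)
  nb .##: next=.  (t=0,i=1, bit3=0)
  nb .#.: next=.  (t=0,i=5, bit2=0)
  nb ..#: next=#  (t=0,i=0, bit1=1)
  nb ...: next=.  (t=0,i=14, bit0=0)
  bits 01000010 = 66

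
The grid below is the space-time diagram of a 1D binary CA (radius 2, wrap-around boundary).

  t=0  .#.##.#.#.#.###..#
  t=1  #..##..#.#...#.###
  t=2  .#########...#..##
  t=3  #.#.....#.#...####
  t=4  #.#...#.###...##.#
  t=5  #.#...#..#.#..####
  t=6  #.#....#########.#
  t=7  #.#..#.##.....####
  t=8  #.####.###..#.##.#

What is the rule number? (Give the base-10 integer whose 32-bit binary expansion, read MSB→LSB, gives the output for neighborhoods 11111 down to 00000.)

  #####|.  b31=0 t=2,i=3
  ####.|#  b30=1 t=1,i=17
  ###.#|#  b29=1 t=3,i=0
  ###..|.  b28=0 t=0,i=14
  ##.##|#  b27=1 t=2,i=0
  ##.#.|.  b26=0 t=0,i=5
  ##..#|#  b25=1 t=0,i=15
  ##...|#  b24=1 t=2,i=10
  #.###|.  b23=0 t=0,i=12
  #.##.|#  b22=1 t=0,i=3
  #.#.#|.  b21=0 t=0,i=1
  #.#..|#  b20=1 t=1,i=9
  #..##|#  b19=1 t=1,i=2
  #..#.|#  b18=1 t=0,i=16
  #...#|.  b17=0 t=1,i=11
  #....|.  b16=0 t=3,i=4
  .####|#  b15=1 t=1,i=16
  .###.|#  b14=1 t=0,i=13
  .##.#|#  b13=1 t=0,i=4
  .##..|#  b12=1 t=1,i=4
  .#.##|.  b11=0 t=0,i=2
  .#.#.|#  b10=1 t=0,i=0
  .#..#|#  b9=1 t=2,i=14
  .#...|.  b8=0 t=1,i=10
  ..###|#  b7=1 t=3,i=14
  ..##.|#  b6=1 t=1,i=3
  ..#.#|#  b5=1 t=0,i=17
  ..#..|.  b4=0 t=2,i=13
  ...##|.  b3=0 t=3,i=13
  ...#.|.  b2=0 t=1,i=12
  ....#|#  b1=1 t=3,i=6
  .....|.  b0=0 t=3,i=5
  bits 01101011010111001111011011100010 = 1801254626

1801254626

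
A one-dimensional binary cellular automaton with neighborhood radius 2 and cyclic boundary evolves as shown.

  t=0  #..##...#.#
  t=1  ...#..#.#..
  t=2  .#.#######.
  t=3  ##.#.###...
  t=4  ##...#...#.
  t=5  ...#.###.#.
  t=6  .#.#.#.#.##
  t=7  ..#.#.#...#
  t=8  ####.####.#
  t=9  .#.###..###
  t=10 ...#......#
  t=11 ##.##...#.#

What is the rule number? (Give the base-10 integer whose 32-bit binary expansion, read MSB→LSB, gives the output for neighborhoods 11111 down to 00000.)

2828412786

  #####|#  b31=1 t=2,i=5
  ####.|.  b30=0 t=2,i=8
  ###.#|#  b29=1 t=5,i=7
  ###..|.  b28=0 t=2,i=9
  ##.##|#  b27=1 t=8,i=4
  ##.#.|.  b26=0 t=3,i=2
  ##..#|.  b25=0 t=0,i=1
  ##...|.  b24=0 t=0,i=5
  #.###|#  b23=1 t=2,i=3
  #.##.|.  b22=0 t=0,i=10
  #.#.#|.  b21=0 t=3,i=3
  #.#..|#  b20=1 t=1,i=8
  #..##|.  b19=0 t=0,i=2
  #..#.|#  b18=1 t=1,i=5
  #...#|#  b17=1 t=0,i=6
  #....|.  b16=0 t=1,i=10
  .####|.  b15=0 t=2,i=4
  .###.|.  b14=0 t=3,i=6
  .##.#|#  b13=1 t=3,i=1
  .##..|.  b12=0 t=0,i=0
  .#.##|.  b11=0 t=0,i=9
  .#.#.|#  b10=1 t=1,i=7
  .#..#|#  b9=1 t=1,i=4
  .#...|#  b8=1 t=1,i=9
  ..###|.  b7=0 t=9,i=8
  ..##.|#  b6=1 t=0,i=3
  ..#.#|#  b5=1 t=0,i=8
  ..#..|#  b4=1 t=1,i=3
  ...##|.  b3=0 t=3,i=10
  ...#.|.  b2=0 t=0,i=7
  ....#|#  b1=1 t=1,i=1
  .....|.  b0=0 t=1,i=0
  bits 10101000100101100010011101110010 = 2828412786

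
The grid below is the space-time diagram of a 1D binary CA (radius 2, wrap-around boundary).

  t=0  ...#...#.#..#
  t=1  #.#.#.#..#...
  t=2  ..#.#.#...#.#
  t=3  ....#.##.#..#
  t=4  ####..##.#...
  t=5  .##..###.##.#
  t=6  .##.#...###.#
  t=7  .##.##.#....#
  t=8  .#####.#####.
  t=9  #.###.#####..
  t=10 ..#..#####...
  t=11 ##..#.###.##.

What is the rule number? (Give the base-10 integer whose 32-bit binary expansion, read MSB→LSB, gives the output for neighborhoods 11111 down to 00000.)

  [31] ##### => #  t=8,i=3
  [30] ####. => #  t=4,i=2
  [29] ###.# => .  t=5,i=7
  [28] ###.. => .  t=4,i=3
  [27] ##.## => #  t=5,i=8
  [26] ##.#. => .  t=3,i=8
  [25] ##..# => .  t=4,i=4
  [24] ##... => #  t=10,i=10
  [23] #.### => #  t=8,i=7
  [22] #.##. => #  t=3,i=6
  [21] #.#.# => #  t=1,i=2
  [20] #.#.. => #  t=0,i=9
  [19] #..## => #  t=4,i=5
  [18] #..#. => .  t=0,i=11
  [17] #...# => .  t=0,i=1
  [16] #.... => #  t=3,i=1
  [15] .#### => #  t=4,i=1
  [14] .###. => .  t=5,i=6
  [13] .##.# => #  t=3,i=7
  [12] .##.. => #  t=5,i=2
  [11] .#.## => .  t=3,i=5
  [10] .#.#. => .  t=0,i=8
  [9] .#..# => .  t=0,i=10
  [8] .#... => #  t=0,i=0
  [7] ..### => .  t=4,i=0
  [6] ..##. => #  t=4,i=6
  [5] ..#.# => .  t=0,i=7
  [4] ..#.. => .  t=0,i=3
  [3] ...## => #  t=4,i=12
  [2] ...#. => #  t=0,i=2
  [1] ....# => #  t=3,i=2
  [0] ..... => .  t=10,i=12
  bits 11001001111110011011000101001110 = 3388584270

3388584270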